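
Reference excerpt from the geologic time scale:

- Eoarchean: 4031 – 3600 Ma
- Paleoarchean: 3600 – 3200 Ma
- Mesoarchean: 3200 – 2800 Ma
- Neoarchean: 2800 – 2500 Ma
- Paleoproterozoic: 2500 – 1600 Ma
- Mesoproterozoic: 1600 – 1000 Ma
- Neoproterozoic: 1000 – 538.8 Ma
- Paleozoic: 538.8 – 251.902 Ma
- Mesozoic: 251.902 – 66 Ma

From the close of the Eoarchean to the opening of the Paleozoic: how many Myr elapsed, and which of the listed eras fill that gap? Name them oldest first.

End of Eoarchean = 3600 Ma; start of Paleozoic = 538.8 Ma.
Gap = 3600 − 538.8 = 3061.2 Myr.
Eras wholly inside 3600–538.8 Ma: Paleoarchean (3600–3200), Mesoarchean (3200–2800), Neoarchean (2800–2500), Paleoproterozoic (2500–1600), Mesoproterozoic (1600–1000), Neoproterozoic (1000–538.8).

3061.2 million years; Paleoarchean, Mesoarchean, Neoarchean, Paleoproterozoic, Mesoproterozoic, Neoproterozoic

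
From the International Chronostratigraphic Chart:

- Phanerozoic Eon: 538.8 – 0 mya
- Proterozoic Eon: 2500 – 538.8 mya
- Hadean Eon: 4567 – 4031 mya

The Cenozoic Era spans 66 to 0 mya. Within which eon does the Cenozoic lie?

Phanerozoic

The Cenozoic (66–0 Ma) lies entirely within 538.8–0 Ma, the Phanerozoic Eon.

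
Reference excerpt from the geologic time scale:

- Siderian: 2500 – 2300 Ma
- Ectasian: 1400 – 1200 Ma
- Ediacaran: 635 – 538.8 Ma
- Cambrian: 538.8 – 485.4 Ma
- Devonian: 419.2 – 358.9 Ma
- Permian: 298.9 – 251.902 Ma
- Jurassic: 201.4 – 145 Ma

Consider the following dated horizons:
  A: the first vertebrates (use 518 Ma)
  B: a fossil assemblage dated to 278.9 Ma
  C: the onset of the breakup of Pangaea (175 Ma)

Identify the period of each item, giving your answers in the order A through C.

A — Cambrian; B — Permian; C — Jurassic

Match each age against the start–end ranges in the excerpt: A = 518 Ma → Cambrian (538.8–485.4); B = 278.9 Ma → Permian (298.9–251.902); C = 175 Ma → Jurassic (201.4–145).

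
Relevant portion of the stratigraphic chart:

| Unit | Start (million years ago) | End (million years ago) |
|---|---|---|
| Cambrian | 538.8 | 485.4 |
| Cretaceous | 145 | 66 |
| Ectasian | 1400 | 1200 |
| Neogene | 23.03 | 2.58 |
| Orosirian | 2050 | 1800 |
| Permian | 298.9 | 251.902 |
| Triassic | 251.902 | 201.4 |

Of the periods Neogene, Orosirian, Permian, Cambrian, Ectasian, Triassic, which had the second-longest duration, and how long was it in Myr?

Durations: Neogene 20.45; Orosirian 250; Permian 46.998; Cambrian 53.4; Ectasian 200; Triassic 50.502 Myr.
Sorted longest-first: Orosirian (250), Ectasian (200), Cambrian (53.4), Triassic (50.502), Permian (46.998), Neogene (20.45).
The second longest is Ectasian at 200 Myr.

Ectasian, 200 million years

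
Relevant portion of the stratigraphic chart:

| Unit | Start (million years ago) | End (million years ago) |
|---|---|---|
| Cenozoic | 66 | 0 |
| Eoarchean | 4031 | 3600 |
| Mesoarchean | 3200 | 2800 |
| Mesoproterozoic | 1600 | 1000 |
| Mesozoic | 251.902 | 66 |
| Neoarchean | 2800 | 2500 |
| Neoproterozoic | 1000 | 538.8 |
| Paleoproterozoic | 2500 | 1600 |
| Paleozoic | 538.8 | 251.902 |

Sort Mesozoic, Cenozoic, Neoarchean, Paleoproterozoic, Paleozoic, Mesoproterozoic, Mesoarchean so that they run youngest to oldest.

Sorting by start age (ascending Ma, since larger Ma = older): Cenozoic began 66, Mesozoic began 251.902, Paleozoic began 538.8, Mesoproterozoic began 1600, Paleoproterozoic began 2500, Neoarchean began 2800, Mesoarchean began 3200.

Cenozoic → Mesozoic → Paleozoic → Mesoproterozoic → Paleoproterozoic → Neoarchean → Mesoarchean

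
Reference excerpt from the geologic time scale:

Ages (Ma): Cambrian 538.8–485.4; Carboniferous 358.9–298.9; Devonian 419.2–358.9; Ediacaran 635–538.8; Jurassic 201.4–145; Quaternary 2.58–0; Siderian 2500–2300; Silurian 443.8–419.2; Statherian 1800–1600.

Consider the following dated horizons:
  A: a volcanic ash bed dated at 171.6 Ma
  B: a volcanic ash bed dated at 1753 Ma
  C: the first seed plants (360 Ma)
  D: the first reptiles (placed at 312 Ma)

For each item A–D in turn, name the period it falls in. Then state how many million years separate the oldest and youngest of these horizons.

A — Jurassic; B — Statherian; C — Devonian; D — Carboniferous; span 1581.4 million years

A: 171.6 Ma lies in 201.4–145 Ma, so Jurassic.
B: 1753 Ma lies in 1800–1600 Ma, so Statherian.
C: 360 Ma lies in 419.2–358.9 Ma, so Devonian.
D: 312 Ma lies in 358.9–298.9 Ma, so Carboniferous.
Oldest = 1753 Ma, youngest = 171.6 Ma → span 1581.4 Myr.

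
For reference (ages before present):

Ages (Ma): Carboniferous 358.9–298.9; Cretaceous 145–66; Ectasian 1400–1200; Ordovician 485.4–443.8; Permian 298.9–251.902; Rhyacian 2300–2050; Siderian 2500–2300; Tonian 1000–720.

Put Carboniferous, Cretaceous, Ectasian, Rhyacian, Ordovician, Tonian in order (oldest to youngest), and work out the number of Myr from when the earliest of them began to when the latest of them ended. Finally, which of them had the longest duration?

From the excerpt: Carboniferous 358.9–298.9; Cretaceous 145–66; Ectasian 1400–1200; Rhyacian 2300–2050; Ordovician 485.4–443.8; Tonian 1000–720 (Ma).
Larger Ma is earlier, so the oldest is Rhyacian and the youngest is Cretaceous; oldest to youngest: Rhyacian, Ectasian, Tonian, Ordovician, Carboniferous, Cretaceous.
Oldest start 2300 minus youngest end 66 gives 2234 Myr overall.
Individual lengths (start − end): Rhyacian 250; Ordovician 41.6; Ectasian 200; Tonian 280; Cretaceous 79; Carboniferous 60. The largest is Tonian at 280 Myr.

Rhyacian → Ectasian → Tonian → Ordovician → Carboniferous → Cretaceous; total span 2234 Myr; longest is Tonian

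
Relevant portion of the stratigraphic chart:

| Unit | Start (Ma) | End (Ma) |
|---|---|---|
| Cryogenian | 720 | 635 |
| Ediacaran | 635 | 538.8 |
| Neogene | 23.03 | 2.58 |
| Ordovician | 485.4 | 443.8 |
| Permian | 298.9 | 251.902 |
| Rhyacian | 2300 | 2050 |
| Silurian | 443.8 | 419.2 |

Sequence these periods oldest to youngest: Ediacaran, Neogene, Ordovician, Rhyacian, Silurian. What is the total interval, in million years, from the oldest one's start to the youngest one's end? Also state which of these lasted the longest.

Start ages (Ma): Rhyacian 2300, Ediacaran 635, Ordovician 485.4, Silurian 443.8, Neogene 23.03.
Ordered oldest to youngest: Rhyacian, Ediacaran, Ordovician, Silurian, Neogene.
Span = 2300 − 2.58 = 2297.42 Myr.
Durations: Neogene 20.45, Rhyacian 250, Ediacaran 96.2, Ordovician 41.6, Silurian 24.6 → longest is Rhyacian (250 Myr).

Rhyacian, Ediacaran, Ordovician, Silurian, Neogene; total span 2297.42 Myr; longest is Rhyacian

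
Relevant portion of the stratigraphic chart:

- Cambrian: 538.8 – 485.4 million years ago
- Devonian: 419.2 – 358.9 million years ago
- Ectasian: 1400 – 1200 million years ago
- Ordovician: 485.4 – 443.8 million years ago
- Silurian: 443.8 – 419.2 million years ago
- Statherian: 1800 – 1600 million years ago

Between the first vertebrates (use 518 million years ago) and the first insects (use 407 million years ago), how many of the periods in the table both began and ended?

518 Ma sits inside the Cambrian (538.8–485.4) and 407 Ma inside the Devonian (419.2–358.9); neither of those is wholly between the two dates.
The listed periods lying completely between them are Ordovician, Silurian — 2 in all.

2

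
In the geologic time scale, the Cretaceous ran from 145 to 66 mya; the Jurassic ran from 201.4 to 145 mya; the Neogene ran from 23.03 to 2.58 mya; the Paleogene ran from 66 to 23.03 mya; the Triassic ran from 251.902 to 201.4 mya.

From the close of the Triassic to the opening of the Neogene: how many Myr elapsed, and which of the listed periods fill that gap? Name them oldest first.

178.37 million years; Jurassic, Cretaceous, Paleogene

End of Triassic = 201.4 Ma; start of Neogene = 23.03 Ma.
Gap = 201.4 − 23.03 = 178.37 Myr.
Periods wholly inside 201.4–23.03 Ma: Jurassic (201.4–145), Cretaceous (145–66), Paleogene (66–23.03).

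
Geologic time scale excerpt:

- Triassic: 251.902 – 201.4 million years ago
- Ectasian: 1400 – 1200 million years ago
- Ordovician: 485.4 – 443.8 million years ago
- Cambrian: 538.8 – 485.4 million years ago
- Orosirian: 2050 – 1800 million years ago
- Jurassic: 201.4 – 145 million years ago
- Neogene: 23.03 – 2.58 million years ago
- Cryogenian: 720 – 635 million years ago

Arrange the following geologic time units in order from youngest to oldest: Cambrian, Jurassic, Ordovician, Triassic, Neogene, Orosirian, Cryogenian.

Neogene, Jurassic, Triassic, Ordovician, Cambrian, Cryogenian, Orosirian

Read off each span (Ma): Cambrian 538.8–485.4; Jurassic 201.4–145; Ordovician 485.4–443.8; Triassic 251.902–201.4; Neogene 23.03–2.58; Orosirian 2050–1800; Cryogenian 720–635.
Larger Ma is older, so oldest→youngest is Orosirian, Cryogenian, Cambrian, Ordovician, Triassic, Jurassic, Neogene; reverse it for youngest→oldest.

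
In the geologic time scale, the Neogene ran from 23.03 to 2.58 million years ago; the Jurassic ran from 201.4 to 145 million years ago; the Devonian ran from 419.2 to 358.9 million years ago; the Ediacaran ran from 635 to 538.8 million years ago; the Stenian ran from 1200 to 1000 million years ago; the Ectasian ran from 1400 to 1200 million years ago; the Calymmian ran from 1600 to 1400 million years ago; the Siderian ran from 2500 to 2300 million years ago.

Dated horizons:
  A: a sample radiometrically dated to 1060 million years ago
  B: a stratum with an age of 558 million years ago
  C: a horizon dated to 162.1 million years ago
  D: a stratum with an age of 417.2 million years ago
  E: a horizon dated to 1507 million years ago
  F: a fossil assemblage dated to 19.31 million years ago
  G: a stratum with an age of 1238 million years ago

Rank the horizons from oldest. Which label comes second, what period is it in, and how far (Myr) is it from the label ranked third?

Sorted oldest-first by Ma: E (1507), G (1238), A (1060), B (558), D (417.2), C (162.1), F (19.31).
The second oldest is G at 1238 Ma, which lies in 1400–1200 Ma: the Ectasian.
The third oldest is A at 1060 Ma; separation = |1238 − 1060| = 178 Myr.

G, in the Ectasian; 178 million years to A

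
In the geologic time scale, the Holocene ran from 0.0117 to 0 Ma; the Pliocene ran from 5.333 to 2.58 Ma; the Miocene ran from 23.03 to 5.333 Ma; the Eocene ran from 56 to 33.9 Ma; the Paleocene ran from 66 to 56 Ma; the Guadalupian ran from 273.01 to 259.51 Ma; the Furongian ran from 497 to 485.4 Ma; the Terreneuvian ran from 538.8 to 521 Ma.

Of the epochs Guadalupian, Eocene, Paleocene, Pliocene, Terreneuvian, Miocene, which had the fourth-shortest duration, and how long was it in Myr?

Start − end for each: Guadalupian 273.01 − 259.51 = 13.5; Eocene 56 − 33.9 = 22.1; Paleocene 66 − 56 = 10; Pliocene 5.333 − 2.58 = 2.753; Terreneuvian 538.8 − 521 = 17.8; Miocene 23.03 − 5.333 = 17.697.
Ranking these from shortest: Pliocene < Paleocene < Guadalupian < Miocene < Terreneuvian < Eocene.
Position 4 in that ranking is Miocene, which lasted 17.697 Myr.

Miocene, 17.697 million years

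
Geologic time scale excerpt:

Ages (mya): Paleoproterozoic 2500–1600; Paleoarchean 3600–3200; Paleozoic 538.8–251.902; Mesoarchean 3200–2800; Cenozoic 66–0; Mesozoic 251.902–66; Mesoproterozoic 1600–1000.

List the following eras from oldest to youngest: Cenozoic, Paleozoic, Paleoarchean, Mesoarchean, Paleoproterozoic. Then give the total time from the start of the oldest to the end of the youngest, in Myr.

Start ages (Ma): Paleoarchean 3600, Mesoarchean 3200, Paleoproterozoic 2500, Paleozoic 538.8, Cenozoic 66.
Ordered oldest to youngest: Paleoarchean, Mesoarchean, Paleoproterozoic, Paleozoic, Cenozoic.
Span = 3600 − 0 = 3600 Myr.

Paleoarchean, Mesoarchean, Paleoproterozoic, Paleozoic, Cenozoic; total span 3600 Myr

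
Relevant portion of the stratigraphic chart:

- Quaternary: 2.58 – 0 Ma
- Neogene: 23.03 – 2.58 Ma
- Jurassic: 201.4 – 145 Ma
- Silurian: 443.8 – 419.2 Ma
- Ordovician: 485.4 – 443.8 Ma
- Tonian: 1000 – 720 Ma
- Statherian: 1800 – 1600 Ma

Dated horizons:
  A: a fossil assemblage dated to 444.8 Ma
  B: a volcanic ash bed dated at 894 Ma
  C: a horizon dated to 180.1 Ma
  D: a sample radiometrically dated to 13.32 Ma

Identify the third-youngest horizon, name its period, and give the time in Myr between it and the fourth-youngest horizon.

A, in the Ordovician; 449.2 million years to B

Smaller Ma means younger, so youngest first: D 13.32 < C 180.1 < A 444.8 < B 894.
Counting 3 along gives A (444.8 Ma); the excerpt puts that inside the Ordovician, 485.4–443.8 Ma.
Next in line is B (894 Ma), and 894 − 444.8 = 449.2 Myr.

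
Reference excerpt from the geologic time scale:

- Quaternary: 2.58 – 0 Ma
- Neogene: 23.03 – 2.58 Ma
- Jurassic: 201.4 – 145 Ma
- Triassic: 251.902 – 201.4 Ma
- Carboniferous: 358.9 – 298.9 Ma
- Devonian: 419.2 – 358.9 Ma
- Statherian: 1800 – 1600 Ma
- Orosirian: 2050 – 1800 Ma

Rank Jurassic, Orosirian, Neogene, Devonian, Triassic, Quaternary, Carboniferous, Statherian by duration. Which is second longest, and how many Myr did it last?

Statherian, 200 million years

Start − end for each: Jurassic 201.4 − 145 = 56.4; Orosirian 2050 − 1800 = 250; Neogene 23.03 − 2.58 = 20.45; Devonian 419.2 − 358.9 = 60.3; Triassic 251.902 − 201.4 = 50.502; Quaternary 2.58 − 0 = 2.58; Carboniferous 358.9 − 298.9 = 60; Statherian 1800 − 1600 = 200.
Ranking these from longest: Orosirian > Statherian > Devonian > Carboniferous > Jurassic > Triassic > Neogene > Quaternary.
Position 2 in that ranking is Statherian, which lasted 200 Myr.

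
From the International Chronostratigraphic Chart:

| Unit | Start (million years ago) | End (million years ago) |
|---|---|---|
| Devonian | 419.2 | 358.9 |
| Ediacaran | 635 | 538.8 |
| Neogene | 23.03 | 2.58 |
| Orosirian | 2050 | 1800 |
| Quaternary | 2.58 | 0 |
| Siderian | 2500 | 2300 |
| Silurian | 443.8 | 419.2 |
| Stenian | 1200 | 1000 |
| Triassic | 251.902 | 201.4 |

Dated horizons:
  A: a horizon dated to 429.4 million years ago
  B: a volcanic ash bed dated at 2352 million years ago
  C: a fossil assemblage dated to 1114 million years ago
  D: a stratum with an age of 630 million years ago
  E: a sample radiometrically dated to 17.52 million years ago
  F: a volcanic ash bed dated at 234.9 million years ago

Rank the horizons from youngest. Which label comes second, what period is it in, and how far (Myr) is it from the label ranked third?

F, in the Triassic; 194.5 million years to A

Smaller Ma means younger, so youngest first: E 17.52 < F 234.9 < A 429.4 < D 630 < C 1114 < B 2352.
Counting 2 along gives F (234.9 Ma); the excerpt puts that inside the Triassic, 251.902–201.4 Ma.
Next in line is A (429.4 Ma), and 429.4 − 234.9 = 194.5 Myr.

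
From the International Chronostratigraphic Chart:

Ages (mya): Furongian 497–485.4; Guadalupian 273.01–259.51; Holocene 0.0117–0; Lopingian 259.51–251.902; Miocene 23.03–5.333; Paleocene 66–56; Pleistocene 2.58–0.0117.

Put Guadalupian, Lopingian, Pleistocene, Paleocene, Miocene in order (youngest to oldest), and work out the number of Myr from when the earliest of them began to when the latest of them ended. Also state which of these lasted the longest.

Pleistocene → Miocene → Paleocene → Lopingian → Guadalupian; total span 272.9983 Myr; longest is Miocene

Start ages (Ma): Guadalupian 273.01, Lopingian 259.51, Paleocene 66, Miocene 23.03, Pleistocene 2.58.
Ordered youngest to oldest: Pleistocene, Miocene, Paleocene, Lopingian, Guadalupian.
Span = 273.01 − 0.0117 = 272.9983 Myr.
Durations: Lopingian 7.608, Pleistocene 2.5683, Miocene 17.697, Paleocene 10, Guadalupian 13.5 → longest is Miocene (17.697 Myr).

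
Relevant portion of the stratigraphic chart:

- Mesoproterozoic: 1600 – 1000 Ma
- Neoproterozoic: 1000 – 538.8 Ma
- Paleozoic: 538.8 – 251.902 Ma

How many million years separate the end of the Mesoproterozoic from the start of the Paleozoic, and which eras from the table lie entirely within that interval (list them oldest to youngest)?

The Mesoproterozoic closes at 1000 Ma and the Paleozoic opens at 538.8 Ma, so the interval is 1000 − 538.8 = 461.2 Myr.
An era fits inside if it starts at or after 1000 Ma and ends at or before 538.8 Ma; oldest first that gives Neoproterozoic.

461.2 million years; Neoproterozoic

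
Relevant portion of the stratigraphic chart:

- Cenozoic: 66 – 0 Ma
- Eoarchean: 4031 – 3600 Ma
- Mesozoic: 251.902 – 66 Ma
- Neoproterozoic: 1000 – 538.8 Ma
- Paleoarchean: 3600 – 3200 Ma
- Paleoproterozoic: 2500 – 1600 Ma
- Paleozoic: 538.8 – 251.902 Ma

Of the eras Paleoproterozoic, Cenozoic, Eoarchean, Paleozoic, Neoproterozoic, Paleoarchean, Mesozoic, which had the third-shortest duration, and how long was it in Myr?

Paleozoic, 286.898 million years

Start − end for each: Paleoproterozoic 2500 − 1600 = 900; Cenozoic 66 − 0 = 66; Eoarchean 4031 − 3600 = 431; Paleozoic 538.8 − 251.902 = 286.898; Neoproterozoic 1000 − 538.8 = 461.2; Paleoarchean 3600 − 3200 = 400; Mesozoic 251.902 − 66 = 185.902.
Ranking these from shortest: Cenozoic < Mesozoic < Paleozoic < Paleoarchean < Eoarchean < Neoproterozoic < Paleoproterozoic.
Position 3 in that ranking is Paleozoic, which lasted 286.898 Myr.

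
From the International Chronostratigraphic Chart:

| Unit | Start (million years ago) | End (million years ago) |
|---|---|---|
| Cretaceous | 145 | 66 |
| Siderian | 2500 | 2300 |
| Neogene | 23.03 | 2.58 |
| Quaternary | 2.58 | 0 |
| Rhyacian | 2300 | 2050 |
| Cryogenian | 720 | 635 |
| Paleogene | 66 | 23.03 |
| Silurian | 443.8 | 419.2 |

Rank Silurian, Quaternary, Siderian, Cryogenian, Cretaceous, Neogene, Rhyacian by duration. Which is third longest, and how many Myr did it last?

Start − end for each: Silurian 443.8 − 419.2 = 24.6; Quaternary 2.58 − 0 = 2.58; Siderian 2500 − 2300 = 200; Cryogenian 720 − 635 = 85; Cretaceous 145 − 66 = 79; Neogene 23.03 − 2.58 = 20.45; Rhyacian 2300 − 2050 = 250.
Ranking these from longest: Rhyacian > Siderian > Cryogenian > Cretaceous > Silurian > Neogene > Quaternary.
Position 3 in that ranking is Cryogenian, which lasted 85 Myr.

Cryogenian, 85 million years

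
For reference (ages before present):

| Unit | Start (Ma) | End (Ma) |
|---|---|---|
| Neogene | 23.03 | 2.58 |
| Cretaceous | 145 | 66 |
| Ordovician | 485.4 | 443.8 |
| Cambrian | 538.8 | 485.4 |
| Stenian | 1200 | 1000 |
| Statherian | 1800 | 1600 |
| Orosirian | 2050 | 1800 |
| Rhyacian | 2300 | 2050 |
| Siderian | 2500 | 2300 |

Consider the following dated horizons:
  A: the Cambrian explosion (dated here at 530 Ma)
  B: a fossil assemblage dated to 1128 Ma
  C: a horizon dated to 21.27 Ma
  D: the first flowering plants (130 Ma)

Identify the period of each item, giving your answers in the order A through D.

A — Cambrian; B — Stenian; C — Neogene; D — Cretaceous

A: 530 Ma lies in 538.8–485.4 Ma, so Cambrian.
B: 1128 Ma lies in 1200–1000 Ma, so Stenian.
C: 21.27 Ma lies in 23.03–2.58 Ma, so Neogene.
D: 130 Ma lies in 145–66 Ma, so Cretaceous.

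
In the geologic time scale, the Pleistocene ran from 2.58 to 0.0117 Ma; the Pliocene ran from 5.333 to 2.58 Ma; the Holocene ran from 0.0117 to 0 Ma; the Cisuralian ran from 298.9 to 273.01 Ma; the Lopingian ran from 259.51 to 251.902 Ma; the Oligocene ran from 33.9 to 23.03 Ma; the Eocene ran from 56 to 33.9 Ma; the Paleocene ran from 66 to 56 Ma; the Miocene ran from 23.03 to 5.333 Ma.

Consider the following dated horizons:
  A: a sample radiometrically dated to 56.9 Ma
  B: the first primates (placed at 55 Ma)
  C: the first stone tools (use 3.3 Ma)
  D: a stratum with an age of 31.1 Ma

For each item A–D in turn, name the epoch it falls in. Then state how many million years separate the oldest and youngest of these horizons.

A — Paleocene; B — Eocene; C — Pliocene; D — Oligocene; span 53.6 million years

Match each age against the start–end ranges in the excerpt: A = 56.9 Ma → Paleocene (66–56); B = 55 Ma → Eocene (56–33.9); C = 3.3 Ma → Pliocene (5.333–2.58); D = 31.1 Ma → Oligocene (33.9–23.03).
The largest age is 56.9 Ma and the smallest is 3.3 Ma; their difference is 53.6 Myr.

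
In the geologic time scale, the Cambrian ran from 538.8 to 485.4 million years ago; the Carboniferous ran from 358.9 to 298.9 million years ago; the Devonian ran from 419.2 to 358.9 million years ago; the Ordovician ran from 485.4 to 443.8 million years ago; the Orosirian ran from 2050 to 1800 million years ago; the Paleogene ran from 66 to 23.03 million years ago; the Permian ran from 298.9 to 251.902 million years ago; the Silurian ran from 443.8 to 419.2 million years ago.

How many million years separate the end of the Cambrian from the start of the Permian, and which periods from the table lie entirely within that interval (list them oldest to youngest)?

186.5 million years; Ordovician, Silurian, Devonian, Carboniferous

End of Cambrian = 485.4 Ma; start of Permian = 298.9 Ma.
Gap = 485.4 − 298.9 = 186.5 Myr.
Periods wholly inside 485.4–298.9 Ma: Ordovician (485.4–443.8), Silurian (443.8–419.2), Devonian (419.2–358.9), Carboniferous (358.9–298.9).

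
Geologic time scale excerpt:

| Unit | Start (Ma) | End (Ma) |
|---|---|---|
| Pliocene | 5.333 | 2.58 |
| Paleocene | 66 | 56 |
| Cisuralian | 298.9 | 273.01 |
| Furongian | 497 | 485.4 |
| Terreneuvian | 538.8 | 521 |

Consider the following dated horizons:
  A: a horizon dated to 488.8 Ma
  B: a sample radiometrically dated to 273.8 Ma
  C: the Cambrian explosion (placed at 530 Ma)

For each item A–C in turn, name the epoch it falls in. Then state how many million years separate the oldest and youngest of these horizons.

A: 488.8 Ma lies in 497–485.4 Ma, so Furongian.
B: 273.8 Ma lies in 298.9–273.01 Ma, so Cisuralian.
C: 530 Ma lies in 538.8–521 Ma, so Terreneuvian.
Oldest = 530 Ma, youngest = 273.8 Ma → span 256.2 Myr.

A — Furongian; B — Cisuralian; C — Terreneuvian; span 256.2 million years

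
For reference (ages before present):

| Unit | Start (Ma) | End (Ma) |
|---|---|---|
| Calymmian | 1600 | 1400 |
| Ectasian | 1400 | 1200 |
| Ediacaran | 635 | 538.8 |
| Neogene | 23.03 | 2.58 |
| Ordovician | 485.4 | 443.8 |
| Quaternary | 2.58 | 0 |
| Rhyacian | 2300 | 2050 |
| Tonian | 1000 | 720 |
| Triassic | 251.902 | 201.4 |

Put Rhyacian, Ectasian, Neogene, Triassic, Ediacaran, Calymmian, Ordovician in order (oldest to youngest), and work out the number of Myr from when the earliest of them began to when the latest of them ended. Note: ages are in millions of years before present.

From the excerpt: Rhyacian 2300–2050; Ectasian 1400–1200; Neogene 23.03–2.58; Triassic 251.902–201.4; Ediacaran 635–538.8; Calymmian 1600–1400; Ordovician 485.4–443.8 (Ma).
Larger Ma is earlier, so the oldest is Rhyacian and the youngest is Neogene; oldest to youngest: Rhyacian, Calymmian, Ectasian, Ediacaran, Ordovician, Triassic, Neogene.
Oldest start 2300 minus youngest end 2.58 gives 2297.42 Myr overall.

Rhyacian → Calymmian → Ectasian → Ediacaran → Ordovician → Triassic → Neogene; total span 2297.42 Myr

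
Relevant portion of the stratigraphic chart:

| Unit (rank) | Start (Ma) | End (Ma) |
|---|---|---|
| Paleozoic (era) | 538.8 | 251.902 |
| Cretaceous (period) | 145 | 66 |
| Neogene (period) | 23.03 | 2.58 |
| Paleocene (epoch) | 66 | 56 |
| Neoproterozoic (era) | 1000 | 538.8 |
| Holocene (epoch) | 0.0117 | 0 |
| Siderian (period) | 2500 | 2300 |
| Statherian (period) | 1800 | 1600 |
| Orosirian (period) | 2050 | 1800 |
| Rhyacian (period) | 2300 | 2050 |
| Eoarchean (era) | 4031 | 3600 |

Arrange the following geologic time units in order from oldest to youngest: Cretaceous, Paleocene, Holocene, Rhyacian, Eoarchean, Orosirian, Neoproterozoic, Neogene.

Eoarchean, Rhyacian, Orosirian, Neoproterozoic, Cretaceous, Paleocene, Neogene, Holocene

Read off each span (Ma): Cretaceous 145–66; Paleocene 66–56; Holocene 0.0117–0; Rhyacian 2300–2050; Eoarchean 4031–3600; Orosirian 2050–1800; Neoproterozoic 1000–538.8; Neogene 23.03–2.58.
Larger Ma is older, so oldest→youngest is Eoarchean, Rhyacian, Orosirian, Neoproterozoic, Cretaceous, Paleocene, Neogene, Holocene.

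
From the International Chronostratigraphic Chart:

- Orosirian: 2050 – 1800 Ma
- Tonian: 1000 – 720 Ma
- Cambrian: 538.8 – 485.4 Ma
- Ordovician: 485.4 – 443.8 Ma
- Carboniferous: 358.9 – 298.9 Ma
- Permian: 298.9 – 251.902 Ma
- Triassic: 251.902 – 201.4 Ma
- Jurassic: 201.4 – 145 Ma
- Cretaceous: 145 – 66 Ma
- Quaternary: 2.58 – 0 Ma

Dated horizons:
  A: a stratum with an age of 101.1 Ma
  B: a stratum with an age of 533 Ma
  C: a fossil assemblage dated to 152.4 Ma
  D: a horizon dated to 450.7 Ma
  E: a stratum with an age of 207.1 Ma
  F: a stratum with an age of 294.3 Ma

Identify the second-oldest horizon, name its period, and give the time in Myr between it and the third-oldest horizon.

Larger Ma means older, so oldest first: B 533 > D 450.7 > F 294.3 > E 207.1 > C 152.4 > A 101.1.
Counting 2 along gives D (450.7 Ma); the excerpt puts that inside the Ordovician, 485.4–443.8 Ma.
Next in line is F (294.3 Ma), and 450.7 − 294.3 = 156.4 Myr.

D, in the Ordovician; 156.4 million years to F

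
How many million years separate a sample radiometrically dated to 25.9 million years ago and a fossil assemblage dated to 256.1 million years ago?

230.2 million years

256.1 − 25.9 = 230.2 million years.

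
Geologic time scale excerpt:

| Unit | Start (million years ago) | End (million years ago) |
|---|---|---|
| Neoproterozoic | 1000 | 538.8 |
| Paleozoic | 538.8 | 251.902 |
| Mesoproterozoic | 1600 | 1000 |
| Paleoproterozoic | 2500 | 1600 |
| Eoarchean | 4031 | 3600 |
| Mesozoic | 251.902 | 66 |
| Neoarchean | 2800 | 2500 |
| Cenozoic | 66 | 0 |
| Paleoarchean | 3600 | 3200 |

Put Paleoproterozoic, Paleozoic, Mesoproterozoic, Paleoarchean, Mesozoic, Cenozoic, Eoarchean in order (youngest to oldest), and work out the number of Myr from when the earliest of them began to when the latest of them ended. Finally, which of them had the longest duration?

From the excerpt: Paleoproterozoic 2500–1600; Paleozoic 538.8–251.902; Mesoproterozoic 1600–1000; Paleoarchean 3600–3200; Mesozoic 251.902–66; Cenozoic 66–0; Eoarchean 4031–3600 (Ma).
Larger Ma is earlier, so the oldest is Eoarchean and the youngest is Cenozoic; youngest to oldest: Cenozoic, Mesozoic, Paleozoic, Mesoproterozoic, Paleoproterozoic, Paleoarchean, Eoarchean.
Oldest start 4031 minus youngest end 0 gives 4031 Myr overall.
Individual lengths (start − end): Paleoarchean 400; Cenozoic 66; Mesoproterozoic 600; Paleoproterozoic 900; Mesozoic 185.902; Eoarchean 431; Paleozoic 286.898. The largest is Paleoproterozoic at 900 Myr.

Cenozoic → Mesozoic → Paleozoic → Mesoproterozoic → Paleoproterozoic → Paleoarchean → Eoarchean; total span 4031 Myr; longest is Paleoproterozoic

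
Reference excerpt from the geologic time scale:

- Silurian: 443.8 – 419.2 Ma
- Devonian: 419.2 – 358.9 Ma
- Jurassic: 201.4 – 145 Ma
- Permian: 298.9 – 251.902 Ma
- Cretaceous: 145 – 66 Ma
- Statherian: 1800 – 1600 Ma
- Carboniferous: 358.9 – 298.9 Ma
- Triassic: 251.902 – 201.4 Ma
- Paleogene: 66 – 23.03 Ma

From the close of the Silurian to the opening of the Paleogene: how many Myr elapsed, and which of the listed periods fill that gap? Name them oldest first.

353.2 million years; Devonian, Carboniferous, Permian, Triassic, Jurassic, Cretaceous

The Silurian closes at 419.2 Ma and the Paleogene opens at 66 Ma, so the interval is 419.2 − 66 = 353.2 Myr.
A period fits inside if it starts at or after 419.2 Ma and ends at or before 66 Ma; oldest first that gives Devonian, Carboniferous, Permian, Triassic, Jurassic, Cretaceous.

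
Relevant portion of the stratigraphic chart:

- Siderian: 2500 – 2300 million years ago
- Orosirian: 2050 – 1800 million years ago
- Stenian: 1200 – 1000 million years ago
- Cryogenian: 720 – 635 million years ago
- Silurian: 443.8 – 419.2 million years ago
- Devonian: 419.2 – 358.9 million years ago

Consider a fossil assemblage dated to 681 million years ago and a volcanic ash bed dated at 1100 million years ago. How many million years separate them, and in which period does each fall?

419 million years apart; the first in the Cryogenian, the second in the Stenian

Elapsed time: 1100 − 681 = 419 Myr.
681 Ma lies within 720–635 Ma: Cryogenian.
1100 Ma lies within 1200–1000 Ma: Stenian.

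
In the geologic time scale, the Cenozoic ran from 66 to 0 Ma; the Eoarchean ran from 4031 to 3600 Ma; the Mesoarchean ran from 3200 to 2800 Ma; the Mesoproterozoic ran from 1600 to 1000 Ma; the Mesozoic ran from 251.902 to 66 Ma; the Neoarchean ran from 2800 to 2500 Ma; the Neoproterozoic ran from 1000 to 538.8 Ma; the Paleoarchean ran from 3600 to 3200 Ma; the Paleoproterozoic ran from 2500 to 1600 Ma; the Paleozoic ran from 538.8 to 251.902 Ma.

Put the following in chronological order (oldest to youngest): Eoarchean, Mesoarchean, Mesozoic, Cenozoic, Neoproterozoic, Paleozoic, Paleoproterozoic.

Eoarchean, Mesoarchean, Paleoproterozoic, Neoproterozoic, Paleozoic, Mesozoic, Cenozoic

Read off each span (Ma): Eoarchean 4031–3600; Mesoarchean 3200–2800; Mesozoic 251.902–66; Cenozoic 66–0; Neoproterozoic 1000–538.8; Paleozoic 538.8–251.902; Paleoproterozoic 2500–1600.
Larger Ma is older, so oldest→youngest is Eoarchean, Mesoarchean, Paleoproterozoic, Neoproterozoic, Paleozoic, Mesozoic, Cenozoic.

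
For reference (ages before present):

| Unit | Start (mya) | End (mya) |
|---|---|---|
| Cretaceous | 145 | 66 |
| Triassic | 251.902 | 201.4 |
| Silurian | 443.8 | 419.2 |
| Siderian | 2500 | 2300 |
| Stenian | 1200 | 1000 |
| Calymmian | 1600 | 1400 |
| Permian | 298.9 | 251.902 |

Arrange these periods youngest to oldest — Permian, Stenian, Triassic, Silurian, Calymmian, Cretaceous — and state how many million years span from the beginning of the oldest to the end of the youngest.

Cretaceous → Triassic → Permian → Silurian → Stenian → Calymmian; total span 1534 Myr

From the excerpt: Permian 298.9–251.902; Stenian 1200–1000; Triassic 251.902–201.4; Silurian 443.8–419.2; Calymmian 1600–1400; Cretaceous 145–66 (Ma).
Larger Ma is earlier, so the oldest is Calymmian and the youngest is Cretaceous; youngest to oldest: Cretaceous, Triassic, Permian, Silurian, Stenian, Calymmian.
Oldest start 1600 minus youngest end 66 gives 1534 Myr overall.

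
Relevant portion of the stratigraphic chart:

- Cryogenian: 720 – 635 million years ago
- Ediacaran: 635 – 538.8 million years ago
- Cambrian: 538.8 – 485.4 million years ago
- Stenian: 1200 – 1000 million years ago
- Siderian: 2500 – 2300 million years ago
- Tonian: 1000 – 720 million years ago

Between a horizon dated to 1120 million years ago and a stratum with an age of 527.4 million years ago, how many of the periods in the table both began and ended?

The older date is 1120 Ma and the younger is 527.4 Ma.
Periods with start < 1120 and end > 527.4 Ma: Tonian (1000–720), Cryogenian (720–635), Ediacaran (635–538.8).
That is 3 complete periods.

3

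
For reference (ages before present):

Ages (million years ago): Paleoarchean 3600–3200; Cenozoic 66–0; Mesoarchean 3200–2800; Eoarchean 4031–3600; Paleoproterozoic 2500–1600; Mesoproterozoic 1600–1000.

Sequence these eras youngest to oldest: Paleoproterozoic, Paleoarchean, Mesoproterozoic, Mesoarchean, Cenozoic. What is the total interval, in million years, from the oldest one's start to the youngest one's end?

Cenozoic → Mesoproterozoic → Paleoproterozoic → Mesoarchean → Paleoarchean; total span 3600 Myr

From the excerpt: Paleoproterozoic 2500–1600; Paleoarchean 3600–3200; Mesoproterozoic 1600–1000; Mesoarchean 3200–2800; Cenozoic 66–0 (Ma).
Larger Ma is earlier, so the oldest is Paleoarchean and the youngest is Cenozoic; youngest to oldest: Cenozoic, Mesoproterozoic, Paleoproterozoic, Mesoarchean, Paleoarchean.
Oldest start 3600 minus youngest end 0 gives 3600 Myr overall.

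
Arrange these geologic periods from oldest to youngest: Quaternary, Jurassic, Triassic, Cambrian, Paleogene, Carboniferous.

Cambrian → Carboniferous → Triassic → Jurassic → Paleogene → Quaternary

Group by era (each group listed oldest first) — Paleozoic: Cambrian, Carboniferous; Mesozoic: Triassic, Jurassic; Cenozoic: Paleogene, Quaternary. The eras run Paleozoic → Mesozoic → Cenozoic. Concatenating the groups in that era order gives oldest to youngest directly.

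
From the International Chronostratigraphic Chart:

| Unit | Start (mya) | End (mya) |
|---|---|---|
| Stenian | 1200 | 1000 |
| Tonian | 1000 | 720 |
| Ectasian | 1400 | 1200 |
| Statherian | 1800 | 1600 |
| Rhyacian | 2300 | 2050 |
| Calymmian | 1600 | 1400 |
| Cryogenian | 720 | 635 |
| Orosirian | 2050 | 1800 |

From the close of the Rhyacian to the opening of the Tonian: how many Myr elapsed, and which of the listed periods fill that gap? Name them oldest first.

End of Rhyacian = 2050 Ma; start of Tonian = 1000 Ma.
Gap = 2050 − 1000 = 1050 Myr.
Periods wholly inside 2050–1000 Ma: Orosirian (2050–1800), Statherian (1800–1600), Calymmian (1600–1400), Ectasian (1400–1200), Stenian (1200–1000).

1050 million years; Orosirian, Statherian, Calymmian, Ectasian, Stenian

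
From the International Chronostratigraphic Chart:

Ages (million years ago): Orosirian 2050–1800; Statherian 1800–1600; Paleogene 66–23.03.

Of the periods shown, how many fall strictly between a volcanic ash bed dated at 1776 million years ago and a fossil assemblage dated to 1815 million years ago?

Checking each listed span, none has both start < 1815 Ma and end > 1776 Ma — every period straddles one of the two dates or lies outside them — so the count is 0.

0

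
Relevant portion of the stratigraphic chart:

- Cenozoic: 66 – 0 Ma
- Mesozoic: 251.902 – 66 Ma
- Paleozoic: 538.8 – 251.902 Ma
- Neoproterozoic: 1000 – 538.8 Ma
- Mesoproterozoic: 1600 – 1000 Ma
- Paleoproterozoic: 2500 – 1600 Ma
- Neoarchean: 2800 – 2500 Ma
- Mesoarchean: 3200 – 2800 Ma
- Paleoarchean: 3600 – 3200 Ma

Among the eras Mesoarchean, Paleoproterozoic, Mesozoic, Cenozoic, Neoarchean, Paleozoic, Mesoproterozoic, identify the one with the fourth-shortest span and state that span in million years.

Neoarchean, 300 million years

Start − end for each: Mesoarchean 3200 − 2800 = 400; Paleoproterozoic 2500 − 1600 = 900; Mesozoic 251.902 − 66 = 185.902; Cenozoic 66 − 0 = 66; Neoarchean 2800 − 2500 = 300; Paleozoic 538.8 − 251.902 = 286.898; Mesoproterozoic 1600 − 1000 = 600.
Ranking these from shortest: Cenozoic < Mesozoic < Paleozoic < Neoarchean < Mesoarchean < Mesoproterozoic < Paleoproterozoic.
Position 4 in that ranking is Neoarchean, which lasted 300 Myr.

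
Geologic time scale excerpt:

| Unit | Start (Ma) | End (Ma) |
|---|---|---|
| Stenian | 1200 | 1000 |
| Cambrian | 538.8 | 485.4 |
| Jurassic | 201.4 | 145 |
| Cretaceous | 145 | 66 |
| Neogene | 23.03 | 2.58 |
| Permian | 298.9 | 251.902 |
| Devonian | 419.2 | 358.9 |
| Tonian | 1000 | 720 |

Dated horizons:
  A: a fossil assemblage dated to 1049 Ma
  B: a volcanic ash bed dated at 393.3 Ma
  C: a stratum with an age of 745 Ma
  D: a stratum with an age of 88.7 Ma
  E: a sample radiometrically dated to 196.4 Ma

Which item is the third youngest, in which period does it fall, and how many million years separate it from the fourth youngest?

Smaller Ma means younger, so youngest first: D 88.7 < E 196.4 < B 393.3 < C 745 < A 1049.
Counting 3 along gives B (393.3 Ma); the excerpt puts that inside the Devonian, 419.2–358.9 Ma.
Next in line is C (745 Ma), and 745 − 393.3 = 351.7 Myr.

B, in the Devonian; 351.7 million years to C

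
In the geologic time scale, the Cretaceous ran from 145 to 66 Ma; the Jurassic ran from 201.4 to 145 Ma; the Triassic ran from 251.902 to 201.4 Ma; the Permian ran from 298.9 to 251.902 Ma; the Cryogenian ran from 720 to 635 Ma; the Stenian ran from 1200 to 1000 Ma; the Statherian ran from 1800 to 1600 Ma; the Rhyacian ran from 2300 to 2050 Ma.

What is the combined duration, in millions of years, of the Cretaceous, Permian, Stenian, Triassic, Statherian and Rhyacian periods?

Each duration: Cretaceous = 79; Permian = 46.998; Stenian = 200; Triassic = 50.502; Statherian = 200; Rhyacian = 250.
Sum: 79 + 46.998 + 200 + 50.502 + 200 + 250 = 826.5 Myr.

826.5 million years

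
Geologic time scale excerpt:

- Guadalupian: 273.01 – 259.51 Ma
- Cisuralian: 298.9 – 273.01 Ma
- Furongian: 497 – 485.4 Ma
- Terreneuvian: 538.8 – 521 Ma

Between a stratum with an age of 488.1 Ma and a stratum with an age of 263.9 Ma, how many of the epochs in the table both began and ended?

488.1 Ma sits inside the Furongian (497–485.4) and 263.9 Ma inside the Guadalupian (273.01–259.51); neither of those is wholly between the two dates.
The listed epochs lying completely between them are Cisuralian — 1 in all.

1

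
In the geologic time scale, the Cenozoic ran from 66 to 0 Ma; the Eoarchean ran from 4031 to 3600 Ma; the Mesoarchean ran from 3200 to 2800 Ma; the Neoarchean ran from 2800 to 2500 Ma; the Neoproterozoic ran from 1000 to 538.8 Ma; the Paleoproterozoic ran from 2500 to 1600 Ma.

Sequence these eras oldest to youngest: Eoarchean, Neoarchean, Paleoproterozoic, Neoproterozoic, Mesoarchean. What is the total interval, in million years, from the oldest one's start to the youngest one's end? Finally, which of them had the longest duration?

From the excerpt: Eoarchean 4031–3600; Neoarchean 2800–2500; Paleoproterozoic 2500–1600; Neoproterozoic 1000–538.8; Mesoarchean 3200–2800 (Ma).
Larger Ma is earlier, so the oldest is Eoarchean and the youngest is Neoproterozoic; oldest to youngest: Eoarchean, Mesoarchean, Neoarchean, Paleoproterozoic, Neoproterozoic.
Oldest start 4031 minus youngest end 538.8 gives 3492.2 Myr overall.
Individual lengths (start − end): Mesoarchean 400; Eoarchean 431; Neoproterozoic 461.2; Paleoproterozoic 900; Neoarchean 300. The largest is Paleoproterozoic at 900 Myr.

Eoarchean, Mesoarchean, Neoarchean, Paleoproterozoic, Neoproterozoic; total span 3492.2 Myr; longest is Paleoproterozoic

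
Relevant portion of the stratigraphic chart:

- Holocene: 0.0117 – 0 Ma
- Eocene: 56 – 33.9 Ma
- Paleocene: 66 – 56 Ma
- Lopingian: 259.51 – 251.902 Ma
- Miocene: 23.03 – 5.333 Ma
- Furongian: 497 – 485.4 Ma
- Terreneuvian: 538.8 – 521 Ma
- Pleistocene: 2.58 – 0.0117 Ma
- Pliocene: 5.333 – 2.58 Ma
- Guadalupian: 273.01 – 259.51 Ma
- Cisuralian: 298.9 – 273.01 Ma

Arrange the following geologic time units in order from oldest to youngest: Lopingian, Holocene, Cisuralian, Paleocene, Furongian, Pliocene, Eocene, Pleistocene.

The oldest of these is Furongian (starts 497 Ma) and the youngest is Holocene (ends 0 Ma).
In between, by decreasing start age: Cisuralian (298.9), Lopingian (259.51), Paleocene (66), Eocene (56), Pliocene (5.333), Pleistocene (2.58).

Furongian, Cisuralian, Lopingian, Paleocene, Eocene, Pliocene, Pleistocene, Holocene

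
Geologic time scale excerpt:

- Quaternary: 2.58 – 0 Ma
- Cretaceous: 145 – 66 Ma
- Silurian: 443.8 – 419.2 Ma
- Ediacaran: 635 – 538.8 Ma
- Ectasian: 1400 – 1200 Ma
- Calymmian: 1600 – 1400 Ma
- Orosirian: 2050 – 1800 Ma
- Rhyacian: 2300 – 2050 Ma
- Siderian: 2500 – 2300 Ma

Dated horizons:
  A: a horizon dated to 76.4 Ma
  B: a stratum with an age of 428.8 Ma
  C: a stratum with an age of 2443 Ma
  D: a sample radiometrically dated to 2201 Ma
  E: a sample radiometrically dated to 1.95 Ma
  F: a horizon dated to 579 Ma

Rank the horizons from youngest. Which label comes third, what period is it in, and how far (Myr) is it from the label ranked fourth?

Sorted youngest-first by Ma: E (1.95), A (76.4), B (428.8), F (579), D (2201), C (2443).
The third youngest is B at 428.8 Ma, which lies in 443.8–419.2 Ma: the Silurian.
The fourth youngest is F at 579 Ma; separation = |428.8 − 579| = 150.2 Myr.

B, in the Silurian; 150.2 million years to F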